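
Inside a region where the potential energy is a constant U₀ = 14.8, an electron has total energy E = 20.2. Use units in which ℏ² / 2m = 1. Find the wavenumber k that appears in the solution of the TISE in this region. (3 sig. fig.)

With E > U₀ the solution is oscillatory, ψ ∝ e^{±ikx} with k = √(2m(E − U₀))/ℏ.
k = √(2 × 0.5 × 5.4) = 2.324.

k = 2.32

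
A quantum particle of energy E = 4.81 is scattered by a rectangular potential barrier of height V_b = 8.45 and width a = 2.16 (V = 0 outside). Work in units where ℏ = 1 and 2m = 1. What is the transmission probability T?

E < V_b: inside the barrier ψ ∝ e^{±κx} with κ = √(2m(V_b − E))/ℏ = 1.908.
κa = 4.121, sinh(κa) = 30.80.
The exact tunnelling result is T⁻¹ = 1 + V_b² sinh²(κa) / [4E(V_b − E)] = 968.4, so T = 0.00103.

T = 0.00103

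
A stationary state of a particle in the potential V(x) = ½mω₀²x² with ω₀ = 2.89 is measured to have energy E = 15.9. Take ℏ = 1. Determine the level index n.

Invert E_n = (n + ½)ℏω₀: n = E/ℏω₀ − ½ = 5.002, so n = 5.

n = 5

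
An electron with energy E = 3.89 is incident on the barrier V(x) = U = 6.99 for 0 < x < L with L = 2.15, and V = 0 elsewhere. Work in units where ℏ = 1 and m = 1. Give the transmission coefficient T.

Since E < U the interior solution is evanescent with decay constant κ = √(2m(U − E))/ℏ = 2.490.
κL = 5.353, sinh(κL) = 105.7.
Matching ψ, ψ′ at both faces gives T = [1 + U² sinh²(κL) / (4E(U − E))]⁻¹ = 1/11310 = 0.0000884.

T = 0.0000884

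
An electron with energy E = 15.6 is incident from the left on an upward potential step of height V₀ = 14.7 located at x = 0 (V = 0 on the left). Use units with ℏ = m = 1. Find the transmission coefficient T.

On each side the TISE gives plane waves with k = √(2m(E − V))/ℏ: k₁ = √(2·1·15.6) = 5.586, k₂ = √(2·1·0.9) = 1.342.
Continuity of ψ and ψ′ at the step yields the reflection amplitude r = (k₁ − k₂)/(k₁ + k₂) = 0.6127; thus R = |r|² = 0.3753, T = 0.6247.

T = 0.625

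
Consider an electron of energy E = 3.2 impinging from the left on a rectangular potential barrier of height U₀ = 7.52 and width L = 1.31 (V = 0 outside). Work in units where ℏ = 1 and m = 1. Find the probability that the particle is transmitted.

E < U₀: inside the barrier ψ ∝ e^{±κx} with κ = √(2m(U₀ − E))/ℏ = 2.939.
κL = 3.851, sinh(κL) = 23.50.
The exact tunnelling result is T⁻¹ = 1 + U₀² sinh²(κL) / [4E(U₀ − E)] = 565.8, so T = 0.00177.

T = 0.00177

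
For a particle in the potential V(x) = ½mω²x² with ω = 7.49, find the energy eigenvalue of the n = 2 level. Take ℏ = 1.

E = 18.7

The oscillator eigenvalues are E_n = ℏω(n + ½), so E_2 = 7.49 × 2.5 = 18.73.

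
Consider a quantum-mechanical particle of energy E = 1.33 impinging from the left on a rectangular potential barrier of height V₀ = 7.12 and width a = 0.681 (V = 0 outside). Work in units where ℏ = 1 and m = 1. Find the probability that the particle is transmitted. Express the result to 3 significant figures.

Since E < V₀ the interior solution is evanescent with decay constant κ = √(2m(V₀ − E))/ℏ = 3.403.
κa = 2.317, sinh(κa) = 5.025.
The exact tunnelling result is T⁻¹ = 1 + V₀² sinh²(κa) / [4E(V₀ − E)] = 42.56, so T = 0.0235.

T = 0.0235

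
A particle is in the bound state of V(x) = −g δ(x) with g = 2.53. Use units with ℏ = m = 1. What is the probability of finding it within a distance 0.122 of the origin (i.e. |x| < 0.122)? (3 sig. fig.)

P = 0.461

The normalised bound state is ψ = √κ e^{−κ|x|} with κ = mg/ℏ² = 2.530.
P(|x| < d) = ∫_{−d}^{d} κ e^{−2κ|x|} dx = 1 − e^{−2κd} = 1 − e^{−0.6173} = 0.4606.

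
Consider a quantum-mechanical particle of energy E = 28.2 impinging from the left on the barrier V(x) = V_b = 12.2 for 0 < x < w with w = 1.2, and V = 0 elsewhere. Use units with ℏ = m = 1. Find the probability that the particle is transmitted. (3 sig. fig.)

T = 0.981

Above the barrier the interior wavenumber is k₂ = √(2m(E − V_b))/ℏ = 5.657, giving phase k₂w = 6.788.
Matching at both interfaces gives T⁻¹ = 1 + V_b² sin²(k₂w) / [4E(E − V_b)] = 1.019, hence T = 0.981.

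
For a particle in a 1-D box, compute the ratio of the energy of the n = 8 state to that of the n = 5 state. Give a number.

2.56

E_n = n²π²ℏ²/(2mL²) so the ratio is n₂²/n₁² = 64/25 = 2.56.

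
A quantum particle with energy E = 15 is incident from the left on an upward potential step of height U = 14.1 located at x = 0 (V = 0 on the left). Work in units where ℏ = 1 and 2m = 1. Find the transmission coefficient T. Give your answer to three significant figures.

T = 0.632

On each side the TISE gives plane waves with k = √(2m(E − V))/ℏ: k₁ = √(2·½·15) = 3.873, k₂ = √(2·½·0.9) = 0.9487.
Continuity of ψ and ψ′ at the step yields the reflection amplitude r = (k₁ − k₂)/(k₁ + k₂) = 0.6065; thus R = |r|² = 0.3678, T = 0.6322.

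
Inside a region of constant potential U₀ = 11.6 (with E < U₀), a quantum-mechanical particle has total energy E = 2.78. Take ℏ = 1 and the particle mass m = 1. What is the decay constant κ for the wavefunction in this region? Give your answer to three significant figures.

Since E < U₀ the TISE in this region is ψ'' = κ²ψ with κ = √(2m(U₀ − E))/ℏ.
κ = √(2 × 1 × 8.82) = 4.200.

κ = 4.20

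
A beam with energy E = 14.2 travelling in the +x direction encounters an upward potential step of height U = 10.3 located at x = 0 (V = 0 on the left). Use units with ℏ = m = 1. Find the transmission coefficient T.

T = 0.902

On each side the TISE gives plane waves with k = √(2m(E − V))/ℏ: k₁ = √(2·1·14.2) = 5.329, k₂ = √(2·1·3.9) = 2.793.
Continuity of ψ and ψ′ at the step yields the reflection amplitude r = (k₁ − k₂)/(k₁ + k₂) = 0.3123; thus R = |r|² = 0.09752, T = 0.9025.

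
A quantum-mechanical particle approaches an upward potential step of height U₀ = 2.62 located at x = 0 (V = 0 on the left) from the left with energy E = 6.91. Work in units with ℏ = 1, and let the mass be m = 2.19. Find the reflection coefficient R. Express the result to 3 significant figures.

R = 0.0141

The wavenumbers are k₁ = √(2mE)/ℏ = 5.501 on the left and k₂ = √(2m(E − U₀))/ℏ = 4.335 on the right.
Matching ψ and ψ′ at x = 0 gives r = (k₁ − k₂)/(k₁ + k₂), so R = r² = 0.01407 and T = 1 − R = 0.9859.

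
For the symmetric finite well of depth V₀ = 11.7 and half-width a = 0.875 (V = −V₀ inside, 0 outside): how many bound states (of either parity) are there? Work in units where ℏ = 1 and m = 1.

Define the well-strength parameter z₀ = (a/ℏ)√(2mV₀) = 0.875 × √(2·1·11.7) = 4.233.
A new bound state (alternating even/odd) appears each time z₀ passes a multiple of π/2, so N = ⌊2z₀/π⌋ + 1 = ⌊2.695⌋ + 1 = 3.

N = 3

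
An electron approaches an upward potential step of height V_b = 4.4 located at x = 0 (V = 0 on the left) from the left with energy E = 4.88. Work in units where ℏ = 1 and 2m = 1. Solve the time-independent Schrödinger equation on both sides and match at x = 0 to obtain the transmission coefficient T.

T = 0.727

The wavenumbers are k₁ = √(2mE)/ℏ = 2.209 on the left and k₂ = √(2m(E − V_b))/ℏ = 0.6928 on the right.
Continuity of ψ and ψ′ at the step yields the reflection amplitude r = (k₁ − k₂)/(k₁ + k₂) = 0.5225; thus R = |r|² = 0.2730, T = 0.7270.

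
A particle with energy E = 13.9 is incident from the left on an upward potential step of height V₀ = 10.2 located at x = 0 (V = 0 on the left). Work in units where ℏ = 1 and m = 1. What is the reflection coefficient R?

The wavenumbers are k₁ = √(2mE)/ℏ = 5.273 on the left and k₂ = √(2m(E − V₀))/ℏ = 2.720 on the right.
Continuity of ψ and ψ′ at the step yields the reflection amplitude r = (k₁ − k₂)/(k₁ + k₂) = 0.3193; thus R = |r|² = 0.1020, T = 0.8980.

R = 0.102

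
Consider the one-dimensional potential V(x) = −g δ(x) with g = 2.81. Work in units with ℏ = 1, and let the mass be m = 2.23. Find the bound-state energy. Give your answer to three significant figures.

For x ≠ 0 the bound state is ψ ∝ e^{−κ|x|}; integrating the TISE across the delta gives the cusp condition 2κ = 2mg/ℏ², so κ = 6.266.
Then E = −ℏ²κ²/(2m) = −mg²/(2ℏ²) = -8.804.

E = -8.80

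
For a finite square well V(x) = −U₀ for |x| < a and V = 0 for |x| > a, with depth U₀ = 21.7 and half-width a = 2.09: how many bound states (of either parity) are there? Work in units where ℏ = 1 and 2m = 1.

N = 7

The dimensionless depth is z₀ = a√(2mU₀)/ℏ = 2.09 × √(21.70) = 9.736.
A new bound state (alternating even/odd) appears each time z₀ passes a multiple of π/2, so N = ⌊2z₀/π⌋ + 1 = ⌊6.198⌋ + 1 = 7.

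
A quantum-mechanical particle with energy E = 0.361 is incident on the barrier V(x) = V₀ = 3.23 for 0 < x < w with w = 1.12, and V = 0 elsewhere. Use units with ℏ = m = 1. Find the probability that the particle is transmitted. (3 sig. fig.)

T = 0.00744

Since E < V₀ the interior solution is evanescent with decay constant κ = √(2m(V₀ − E))/ℏ = 2.395.
κw = 2.683, sinh(κw) = 7.279.
The exact tunnelling result is T⁻¹ = 1 + V₀² sinh²(κw) / [4E(V₀ − E)] = 134.4, so T = 0.00744.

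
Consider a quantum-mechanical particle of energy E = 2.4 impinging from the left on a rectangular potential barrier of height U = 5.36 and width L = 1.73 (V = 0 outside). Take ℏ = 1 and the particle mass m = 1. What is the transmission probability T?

Since E < U the interior solution is evanescent with decay constant κ = √(2m(U − E))/ℏ = 2.433.
κL = 4.209, sinh(κL) = 33.65.
Matching ψ, ψ′ at both faces gives T = [1 + U² sinh²(κL) / (4E(U − E))]⁻¹ = 1/1146 = 0.000873.

T = 0.000873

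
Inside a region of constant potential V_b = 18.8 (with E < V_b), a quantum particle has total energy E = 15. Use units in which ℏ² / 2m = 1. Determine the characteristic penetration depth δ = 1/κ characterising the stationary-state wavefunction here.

δ = 0.513

Since E < V_b the TISE in this region is ψ'' = κ²ψ with κ = √(2m(V_b − E))/ℏ.
κ = √(2 × 0.5 × 3.8) = 1.949. The penetration depth is δ = 1/κ = 0.513.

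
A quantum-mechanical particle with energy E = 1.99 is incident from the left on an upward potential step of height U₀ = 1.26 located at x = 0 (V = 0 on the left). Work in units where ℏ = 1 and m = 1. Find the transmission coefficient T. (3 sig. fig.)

The wavenumbers are k₁ = √(2mE)/ℏ = 1.995 on the left and k₂ = √(2m(E − U₀))/ℏ = 1.208 on the right.
Matching ψ and ψ′ at x = 0 gives r = (k₁ − k₂)/(k₁ + k₂), so R = r² = 0.06031 and T = 1 − R = 0.9397.

T = 0.940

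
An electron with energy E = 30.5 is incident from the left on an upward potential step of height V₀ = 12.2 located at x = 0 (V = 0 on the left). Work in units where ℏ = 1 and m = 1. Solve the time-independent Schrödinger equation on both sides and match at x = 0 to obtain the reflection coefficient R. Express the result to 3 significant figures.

R = 0.0161

On each side the TISE gives plane waves with k = √(2m(E − V))/ℏ: k₁ = √(2·1·30.5) = 7.810, k₂ = √(2·1·18.3) = 6.050.
Matching ψ and ψ′ at x = 0 gives r = (k₁ − k₂)/(k₁ + k₂), so R = r² = 0.01613 and T = 1 − R = 0.9839.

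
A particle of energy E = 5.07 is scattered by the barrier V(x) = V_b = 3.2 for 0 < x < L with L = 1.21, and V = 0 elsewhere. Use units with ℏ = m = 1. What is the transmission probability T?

T = 0.878

Above the barrier the interior wavenumber is k₂ = √(2m(E − V_b))/ℏ = 1.934, giving phase k₂L = 2.340.
Matching at both interfaces gives T⁻¹ = 1 + V_b² sin²(k₂L) / [4E(E − V_b)] = 1.139, hence T = 0.878.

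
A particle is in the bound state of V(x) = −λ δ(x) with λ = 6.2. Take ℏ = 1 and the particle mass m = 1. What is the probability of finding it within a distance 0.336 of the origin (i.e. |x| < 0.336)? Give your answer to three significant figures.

P = 0.984

The normalised bound state is ψ = √κ e^{−κ|x|} with κ = mλ/ℏ² = 6.200.
P(|x| < d) = ∫_{−d}^{d} κ e^{−2κ|x|} dx = 1 − e^{−2κd} = 1 − e^{−4.166} = 0.9845.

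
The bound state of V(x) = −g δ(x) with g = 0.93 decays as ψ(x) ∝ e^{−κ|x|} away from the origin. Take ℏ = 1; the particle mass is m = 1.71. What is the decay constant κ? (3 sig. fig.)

Integrating the TISE across x = 0 gives the cusp condition ψ'(0⁺) − ψ'(0⁻) = −(2mg/ℏ²)ψ(0).
With ψ ∝ e^{−κ|x|} this yields −2κ = −2mg/ℏ², so κ = mg/ℏ² = 1.590.

κ = 1.59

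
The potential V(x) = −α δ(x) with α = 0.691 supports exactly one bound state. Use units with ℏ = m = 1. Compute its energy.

For x ≠ 0 the bound state is ψ ∝ e^{−κ|x|}; integrating the TISE across the delta gives the cusp condition 2κ = 2mα/ℏ², so κ = 0.6910.
Then E = −ℏ²κ²/(2m) = −mα²/(2ℏ²) = -0.2387.

E = -0.239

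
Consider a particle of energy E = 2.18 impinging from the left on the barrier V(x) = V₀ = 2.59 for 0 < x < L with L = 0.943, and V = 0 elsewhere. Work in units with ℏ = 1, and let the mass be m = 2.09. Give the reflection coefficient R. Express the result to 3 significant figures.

R = 0.823

Since E < V₀ the interior solution is evanescent with decay constant κ = √(2m(V₀ − E))/ℏ = 1.309.
κL = 1.235, sinh(κL) = 1.573.
The exact tunnelling result is T⁻¹ = 1 + V₀² sinh²(κL) / [4E(V₀ − E)] = 5.642, so T = 0.177.
R = 1 − T = 0.823.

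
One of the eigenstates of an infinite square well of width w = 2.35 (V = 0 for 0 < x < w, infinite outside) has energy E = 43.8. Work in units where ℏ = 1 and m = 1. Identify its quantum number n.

n = 7

From E_n = n²π²ℏ²/(2mw²) invert to n = √(2mw²E)/(πℏ).
n = (2.35/π) × √(2 × 1 × 43.8) = 7.001 → n = 7.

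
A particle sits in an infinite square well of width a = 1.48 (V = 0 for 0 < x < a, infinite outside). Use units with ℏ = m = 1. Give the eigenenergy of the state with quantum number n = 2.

E = 9.01

The infinite-well eigenfunctions ψ_n = √(2/a) sin(nπx/a) vanish at both walls, giving E_n = n²π²ℏ²/(2ma²).
E_2 = 2² × π² / (2 × 1 × 1.48²) = 9.012.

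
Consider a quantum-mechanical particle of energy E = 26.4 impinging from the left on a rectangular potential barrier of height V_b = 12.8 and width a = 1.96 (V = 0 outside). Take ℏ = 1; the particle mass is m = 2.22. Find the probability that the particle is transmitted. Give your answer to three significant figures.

E > V_b: inside the barrier k₂ = √(2m(E − V_b))/ℏ = 7.771, k₂a = 15.23.
T = [1 + V_b² sin²(k₂a) / (4E(E − V_b))]⁻¹ = 1/1.024 = 0.976.

T = 0.976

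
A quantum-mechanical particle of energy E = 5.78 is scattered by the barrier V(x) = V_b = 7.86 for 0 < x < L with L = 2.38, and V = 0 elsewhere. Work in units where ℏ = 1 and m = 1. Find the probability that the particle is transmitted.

T = 0.000189

E < V_b: inside the barrier ψ ∝ e^{±κx} with κ = √(2m(V_b − E))/ℏ = 2.040.
κL = 4.854, sinh(κL) = 64.14.
The exact tunnelling result is T⁻¹ = 1 + V_b² sinh²(κL) / [4E(V_b − E)] = 5286, so T = 0.000189.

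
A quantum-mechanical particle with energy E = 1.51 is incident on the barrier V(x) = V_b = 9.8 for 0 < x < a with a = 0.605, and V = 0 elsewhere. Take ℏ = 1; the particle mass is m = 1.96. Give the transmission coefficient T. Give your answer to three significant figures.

Since E < V_b the interior solution is evanescent with decay constant κ = √(2m(V_b − E))/ℏ = 5.701.
κa = 3.449, sinh(κa) = 15.72.
Matching ψ, ψ′ at both faces gives T = [1 + V_b² sinh²(κa) / (4E(V_b − E))]⁻¹ = 1/474.8 = 0.00211.

T = 0.00211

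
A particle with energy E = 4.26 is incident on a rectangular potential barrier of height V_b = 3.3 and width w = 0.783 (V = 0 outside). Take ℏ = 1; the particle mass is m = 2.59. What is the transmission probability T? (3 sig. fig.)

T = 0.608

E > V_b: inside the barrier k₂ = √(2m(E − V_b))/ℏ = 2.230, k₂w = 1.746.
Matching at both interfaces gives T⁻¹ = 1 + V_b² sin²(k₂w) / [4E(E − V_b)] = 1.645, hence T = 0.608.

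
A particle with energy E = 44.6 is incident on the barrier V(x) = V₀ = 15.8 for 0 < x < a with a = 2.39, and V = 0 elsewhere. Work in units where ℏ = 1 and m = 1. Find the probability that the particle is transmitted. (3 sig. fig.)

T = 0.980

Above the barrier the interior wavenumber is k₂ = √(2m(E − V₀))/ℏ = 7.589, giving phase k₂a = 18.14.
T = [1 + V₀² sin²(k₂a) / (4E(E − V₀))]⁻¹ = 1/1.021 = 0.980.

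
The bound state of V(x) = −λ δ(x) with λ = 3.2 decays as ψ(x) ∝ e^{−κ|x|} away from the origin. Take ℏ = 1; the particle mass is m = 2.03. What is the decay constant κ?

κ = 6.50

Integrating the TISE across x = 0 gives the cusp condition ψ'(0⁺) − ψ'(0⁻) = −(2mλ/ℏ²)ψ(0).
With ψ ∝ e^{−κ|x|} this yields −2κ = −2mλ/ℏ², so κ = mλ/ℏ² = 6.496.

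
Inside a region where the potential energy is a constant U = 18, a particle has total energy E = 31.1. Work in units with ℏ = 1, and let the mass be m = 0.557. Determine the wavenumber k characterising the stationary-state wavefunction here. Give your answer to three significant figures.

k = 3.82

With E > U the solution is oscillatory, ψ ∝ e^{±ikx} with k = √(2m(E − U))/ℏ.
k = √(2 × 0.557 × 13.1) = 3.820.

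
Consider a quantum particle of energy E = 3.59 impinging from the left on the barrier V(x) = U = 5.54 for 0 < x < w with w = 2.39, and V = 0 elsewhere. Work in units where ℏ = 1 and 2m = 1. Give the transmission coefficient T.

E < U: inside the barrier ψ ∝ e^{±κx} with κ = √(2m(U − E))/ℏ = 1.396.
κw = 3.337, sinh(κw) = 14.06.
Matching ψ, ψ′ at both faces gives T = [1 + U² sinh²(κw) / (4E(U − E))]⁻¹ = 1/217.5 = 0.00460.

T = 0.00460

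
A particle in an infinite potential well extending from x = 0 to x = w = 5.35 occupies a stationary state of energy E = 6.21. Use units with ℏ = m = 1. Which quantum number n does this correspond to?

n = 6

From E_n = n²π²ℏ²/(2mw²) invert to n = √(2mw²E)/(πℏ).
n = (5.35/π) × √(2 × 1 × 6.21) = 6.002 → n = 6.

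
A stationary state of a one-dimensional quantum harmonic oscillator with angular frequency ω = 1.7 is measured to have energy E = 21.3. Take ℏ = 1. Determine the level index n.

n = 12

E_n = ℏω(n + ½) ⇒ n = E/(ℏω) − ½ = 21.3/1.7 − 0.5 = 12.029 → n = 12.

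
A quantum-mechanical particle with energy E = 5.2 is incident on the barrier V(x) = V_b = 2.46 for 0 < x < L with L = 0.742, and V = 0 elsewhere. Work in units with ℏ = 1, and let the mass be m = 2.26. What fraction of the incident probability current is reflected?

E > V_b: inside the barrier k₂ = √(2m(E − V_b))/ℏ = 3.519, k₂L = 2.611.
Matching at both interfaces gives T⁻¹ = 1 + V_b² sin²(k₂L) / [4E(E − V_b)] = 1.027, hence T = 0.974.
R = 1 − T = 0.0264.

R = 0.0264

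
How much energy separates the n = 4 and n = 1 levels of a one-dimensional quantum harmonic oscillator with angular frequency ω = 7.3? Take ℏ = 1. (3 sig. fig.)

ΔE = 21.9

E_n = ℏω(n + ½), so ΔE = (4 − 1) ℏω = 3 × 7.3 = 21.90.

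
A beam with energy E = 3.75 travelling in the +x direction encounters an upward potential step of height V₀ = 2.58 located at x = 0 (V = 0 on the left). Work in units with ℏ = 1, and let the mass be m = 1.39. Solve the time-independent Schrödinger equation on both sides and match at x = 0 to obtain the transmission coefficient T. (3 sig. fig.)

T = 0.920

The wavenumbers are k₁ = √(2mE)/ℏ = 3.229 on the left and k₂ = √(2m(E − V₀))/ℏ = 1.803 on the right.
Continuity of ψ and ψ′ at the step yields the reflection amplitude r = (k₁ − k₂)/(k₁ + k₂) = 0.2832; thus R = |r|² = 0.08022, T = 0.9198.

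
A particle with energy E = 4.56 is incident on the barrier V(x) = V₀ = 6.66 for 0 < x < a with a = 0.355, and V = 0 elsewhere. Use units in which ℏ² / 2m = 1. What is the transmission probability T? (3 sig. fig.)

Since E < V₀ the interior solution is evanescent with decay constant κ = √(2m(V₀ − E))/ℏ = 1.449.
κa = 0.5144, sinh(κa) = 0.5374.
The exact tunnelling result is T⁻¹ = 1 + V₀² sinh²(κa) / [4E(V₀ − E)] = 1.334, so T = 0.749.

T = 0.749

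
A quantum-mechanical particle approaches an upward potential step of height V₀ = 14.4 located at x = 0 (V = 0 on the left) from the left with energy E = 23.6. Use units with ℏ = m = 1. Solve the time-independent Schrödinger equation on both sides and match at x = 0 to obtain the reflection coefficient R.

The wavenumbers are k₁ = √(2mE)/ℏ = 6.870 on the left and k₂ = √(2m(E − V₀))/ℏ = 4.290 on the right.
Matching ψ and ψ′ at x = 0 gives r = (k₁ − k₂)/(k₁ + k₂), so R = r² = 0.05348 and T = 1 − R = 0.9465.

R = 0.0535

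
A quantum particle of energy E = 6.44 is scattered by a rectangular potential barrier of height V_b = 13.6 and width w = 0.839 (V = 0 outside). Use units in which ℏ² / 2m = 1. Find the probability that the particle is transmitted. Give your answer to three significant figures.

T = 0.0438

E < V_b: inside the barrier ψ ∝ e^{±κx} with κ = √(2m(V_b − E))/ℏ = 2.676.
κw = 2.245, sinh(κw) = 4.667.
Matching ψ, ψ′ at both faces gives T = [1 + V_b² sinh²(κw) / (4E(V_b − E))]⁻¹ = 1/22.84 = 0.0438.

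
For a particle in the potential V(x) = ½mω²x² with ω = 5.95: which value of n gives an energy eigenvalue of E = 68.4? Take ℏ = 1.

Invert E_n = (n + ½)ℏω: n = E/ℏω − ½ = 10.996, so n = 11.

n = 11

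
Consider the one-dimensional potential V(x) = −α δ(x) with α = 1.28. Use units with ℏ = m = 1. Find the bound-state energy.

E = -0.819

For x ≠ 0 the bound state is ψ ∝ e^{−κ|x|}; integrating the TISE across the delta gives the cusp condition 2κ = 2mα/ℏ², so κ = 1.280.
Then E = −ℏ²κ²/(2m) = −mα²/(2ℏ²) = -0.8192.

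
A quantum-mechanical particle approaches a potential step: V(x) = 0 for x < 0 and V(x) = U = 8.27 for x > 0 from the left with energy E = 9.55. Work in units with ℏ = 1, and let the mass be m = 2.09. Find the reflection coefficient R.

The wavenumbers are k₁ = √(2mE)/ℏ = 6.318 on the left and k₂ = √(2m(E − U))/ℏ = 2.313 on the right.
Matching ψ and ψ′ at x = 0 gives r = (k₁ − k₂)/(k₁ + k₂), so R = r² = 0.2153 and T = 1 − R = 0.7847.

R = 0.215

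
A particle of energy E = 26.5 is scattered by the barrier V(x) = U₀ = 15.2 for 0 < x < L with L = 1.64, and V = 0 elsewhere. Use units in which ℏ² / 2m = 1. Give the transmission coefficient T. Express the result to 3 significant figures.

T = 0.914

E > U₀: inside the barrier k₂ = √(2m(E − U₀))/ℏ = 3.362, k₂L = 5.513.
T = [1 + U₀² sin²(k₂L) / (4E(E − U₀))]⁻¹ = 1/1.094 = 0.914.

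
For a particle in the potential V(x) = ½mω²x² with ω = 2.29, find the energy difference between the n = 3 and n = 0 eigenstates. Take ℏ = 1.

E_n = ℏω(n + ½), so ΔE = (3 − 0) ℏω = 3 × 2.29 = 6.870.

ΔE = 6.87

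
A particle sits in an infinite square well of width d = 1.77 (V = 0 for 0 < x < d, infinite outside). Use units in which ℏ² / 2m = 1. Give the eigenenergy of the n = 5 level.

Requiring ψ(0) = ψ(d) = 0 quantises k = nπ/d, hence E_n = ℏ²k²/2m = n²π²ℏ²/(2md²).
E_5 = 5² × π² / (2 × 0.5 × 1.77²) = 78.76.

E = 78.8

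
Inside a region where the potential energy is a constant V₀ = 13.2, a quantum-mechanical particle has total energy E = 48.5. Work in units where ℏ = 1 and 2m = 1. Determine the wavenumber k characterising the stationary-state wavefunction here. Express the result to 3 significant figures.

k = 5.94

With E > V₀ the solution is oscillatory, ψ ∝ e^{±ikx} with k = √(2m(E − V₀))/ℏ.
k = √(2 × 0.5 × 35.3) = 5.941.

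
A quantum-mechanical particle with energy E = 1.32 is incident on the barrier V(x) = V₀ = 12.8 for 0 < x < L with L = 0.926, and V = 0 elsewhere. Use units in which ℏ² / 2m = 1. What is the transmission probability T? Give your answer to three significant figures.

T = 0.00279

Since E < V₀ the interior solution is evanescent with decay constant κ = √(2m(V₀ − E))/ℏ = 3.388.
κL = 3.137, sinh(κL) = 11.50.
The exact tunnelling result is T⁻¹ = 1 + V₀² sinh²(κL) / [4E(V₀ − E)] = 358.5, so T = 0.00279.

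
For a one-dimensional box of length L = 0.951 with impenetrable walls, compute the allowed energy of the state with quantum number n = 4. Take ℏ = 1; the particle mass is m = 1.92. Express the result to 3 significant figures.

E = 45.5

Requiring ψ(0) = ψ(L) = 0 quantises k = nπ/L, hence E_n = ℏ²k²/2m = n²π²ℏ²/(2mL²).
E_4 = 4² × π² / (2 × 1.92 × 0.951²) = 45.47.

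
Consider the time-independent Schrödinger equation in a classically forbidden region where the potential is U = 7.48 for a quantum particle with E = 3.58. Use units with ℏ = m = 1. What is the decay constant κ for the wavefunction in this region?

Since E < U the TISE in this region is ψ'' = κ²ψ with κ = √(2m(U − E))/ℏ.
κ = √(2 × 1 × 3.9) = 2.793.

κ = 2.79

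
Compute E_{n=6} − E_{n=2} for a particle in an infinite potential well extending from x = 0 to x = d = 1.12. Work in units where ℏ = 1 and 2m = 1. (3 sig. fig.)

ΔE = 252

E_n = n²π²ℏ²/(2md²), so ΔE = (6² − 2²) π²ℏ²/(2md²).
ΔE = 32 × π² / (2 × 0.5 × 1.12²) = 251.8.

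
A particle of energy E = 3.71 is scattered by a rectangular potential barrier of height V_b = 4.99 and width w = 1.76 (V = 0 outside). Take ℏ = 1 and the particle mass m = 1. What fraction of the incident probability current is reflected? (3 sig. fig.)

Since E < V_b the interior solution is evanescent with decay constant κ = √(2m(V_b − E))/ℏ = 1.600.
κw = 2.816, sinh(κw) = 8.325.
Matching ψ, ψ′ at both faces gives T = [1 + V_b² sinh²(κw) / (4E(V_b − E))]⁻¹ = 1/91.85 = 0.0109.
R = 1 − T = 0.989.

R = 0.989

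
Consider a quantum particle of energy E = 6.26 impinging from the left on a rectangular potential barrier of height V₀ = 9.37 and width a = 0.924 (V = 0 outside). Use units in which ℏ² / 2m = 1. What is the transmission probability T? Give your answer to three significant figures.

Since E < V₀ the interior solution is evanescent with decay constant κ = √(2m(V₀ − E))/ℏ = 1.764.
κa = 1.629, sinh(κa) = 2.453.
The exact tunnelling result is T⁻¹ = 1 + V₀² sinh²(κa) / [4E(V₀ − E)] = 7.782, so T = 0.129.

T = 0.129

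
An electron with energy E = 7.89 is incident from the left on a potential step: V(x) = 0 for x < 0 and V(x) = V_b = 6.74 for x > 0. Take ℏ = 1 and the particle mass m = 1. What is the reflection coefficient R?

R = 0.200

On each side the TISE gives plane waves with k = √(2m(E − V))/ℏ: k₁ = √(2·1·7.89) = 3.972, k₂ = √(2·1·1.15) = 1.517.
Matching ψ and ψ′ at x = 0 gives r = (k₁ − k₂)/(k₁ + k₂), so R = r² = 0.2002 and T = 1 − R = 0.7998.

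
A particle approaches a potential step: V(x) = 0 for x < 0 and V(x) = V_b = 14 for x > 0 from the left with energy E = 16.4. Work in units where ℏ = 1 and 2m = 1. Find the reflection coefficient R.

The wavenumbers are k₁ = √(2mE)/ℏ = 4.050 on the left and k₂ = √(2m(E − V_b))/ℏ = 1.549 on the right.
Continuity of ψ and ψ′ at the step yields the reflection amplitude r = (k₁ − k₂)/(k₁ + k₂) = 0.4466; thus R = |r|² = 0.1995, T = 0.8005.

R = 0.199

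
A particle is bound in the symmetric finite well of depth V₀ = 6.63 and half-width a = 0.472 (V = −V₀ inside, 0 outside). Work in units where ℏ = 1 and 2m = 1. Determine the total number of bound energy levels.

N = 1

The dimensionless depth is z₀ = a√(2mV₀)/ℏ = 0.472 × √(6.630) = 1.215.
A new bound state (alternating even/odd) appears each time z₀ passes a multiple of π/2, so N = ⌊2z₀/π⌋ + 1 = ⌊0.7737⌋ + 1 = 1.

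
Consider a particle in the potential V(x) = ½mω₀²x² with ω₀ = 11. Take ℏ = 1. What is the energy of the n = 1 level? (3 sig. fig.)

Using E_n = (n + ½)ℏω₀: E_1 = 1.5 × 11 = 16.50.

E = 16.5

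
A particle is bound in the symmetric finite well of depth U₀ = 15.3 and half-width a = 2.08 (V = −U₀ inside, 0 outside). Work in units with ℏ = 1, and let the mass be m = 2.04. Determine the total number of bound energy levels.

Define the well-strength parameter z₀ = (a/ℏ)√(2mU₀) = 2.08 × √(2·2.04·15.3) = 16.43.
The even/odd transcendental equations gain one root per π/2 in z₀, giving N = 1 + ⌊2z₀/π⌋ = 1 + ⌊10.46⌋ = 11.

N = 11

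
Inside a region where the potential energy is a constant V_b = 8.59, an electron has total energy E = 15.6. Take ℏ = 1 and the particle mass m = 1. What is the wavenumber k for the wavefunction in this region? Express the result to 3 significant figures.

With E > V_b the solution is oscillatory, ψ ∝ e^{±ikx} with k = √(2m(E − V_b))/ℏ.
k = √(2 × 1 × 7.01) = 3.744.

k = 3.74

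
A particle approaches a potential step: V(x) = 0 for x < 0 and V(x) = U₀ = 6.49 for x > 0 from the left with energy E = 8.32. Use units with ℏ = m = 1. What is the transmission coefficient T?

T = 0.869

On each side the TISE gives plane waves with k = √(2m(E − V))/ℏ: k₁ = √(2·1·8.32) = 4.079, k₂ = √(2·1·1.83) = 1.913.
Matching ψ and ψ′ at x = 0 gives r = (k₁ − k₂)/(k₁ + k₂), so R = r² = 0.1307 and T = 1 − R = 0.8693.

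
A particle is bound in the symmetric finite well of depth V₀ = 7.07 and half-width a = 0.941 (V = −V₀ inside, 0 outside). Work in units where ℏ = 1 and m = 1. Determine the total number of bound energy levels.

Define the well-strength parameter z₀ = (a/ℏ)√(2mV₀) = 0.941 × √(2·1·7.07) = 3.538.
The even/odd transcendental equations gain one root per π/2 in z₀, giving N = 1 + ⌊2z₀/π⌋ = 1 + ⌊2.253⌋ = 3.

N = 3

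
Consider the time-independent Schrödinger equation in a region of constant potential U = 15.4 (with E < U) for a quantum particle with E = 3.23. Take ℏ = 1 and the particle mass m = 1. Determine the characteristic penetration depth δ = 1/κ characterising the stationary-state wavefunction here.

Since E < U the TISE in this region is ψ'' = κ²ψ with κ = √(2m(U − E))/ℏ.
κ = √(2 × 1 × 12.17) = 4.934. The penetration depth is δ = 1/κ = 0.203.

δ = 0.203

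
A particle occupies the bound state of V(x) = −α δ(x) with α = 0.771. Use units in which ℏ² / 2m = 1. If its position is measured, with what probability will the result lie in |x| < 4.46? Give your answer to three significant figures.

P = 0.968

The normalised bound state is ψ = √κ e^{−κ|x|} with κ = mα/ℏ² = 0.3855.
P(|x| < d) = ∫_{−d}^{d} κ e^{−2κ|x|} dx = 1 − e^{−2κd} = 1 − e^{−3.439} = 0.9679.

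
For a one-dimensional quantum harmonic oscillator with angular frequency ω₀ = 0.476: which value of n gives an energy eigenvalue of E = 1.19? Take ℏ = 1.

E_n = ℏω₀(n + ½) ⇒ n = E/(ℏω₀) − ½ = 1.19/0.476 − 0.5 = 2.000 → n = 2.

n = 2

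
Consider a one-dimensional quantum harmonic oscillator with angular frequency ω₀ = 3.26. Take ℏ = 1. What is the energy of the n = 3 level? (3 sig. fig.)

E = 11.4

Using E_n = (n + ½)ℏω₀: E_3 = 3.5 × 3.26 = 11.41.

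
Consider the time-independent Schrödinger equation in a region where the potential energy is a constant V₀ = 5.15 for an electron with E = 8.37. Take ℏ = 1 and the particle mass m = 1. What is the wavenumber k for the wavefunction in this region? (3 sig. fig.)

With E > V₀ the solution is oscillatory, ψ ∝ e^{±ikx} with k = √(2m(E − V₀))/ℏ.
k = √(2 × 1 × 3.22) = 2.538.

k = 2.54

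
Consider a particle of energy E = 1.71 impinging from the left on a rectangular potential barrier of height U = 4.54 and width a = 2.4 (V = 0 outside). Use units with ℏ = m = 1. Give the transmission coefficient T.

T = 0.0000412

Since E < U the interior solution is evanescent with decay constant κ = √(2m(U − E))/ℏ = 2.379.
κa = 5.710, sinh(κa) = 150.9.
Matching ψ, ψ′ at both faces gives T = [1 + U² sinh²(κa) / (4E(U − E))]⁻¹ = 1/24250 = 0.0000412.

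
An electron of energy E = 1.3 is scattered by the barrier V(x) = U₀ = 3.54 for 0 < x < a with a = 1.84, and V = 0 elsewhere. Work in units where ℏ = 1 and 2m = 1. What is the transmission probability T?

E < U₀: inside the barrier ψ ∝ e^{±κx} with κ = √(2m(U₀ − E))/ℏ = 1.497.
κa = 2.754, sinh(κa) = 7.820.
The exact tunnelling result is T⁻¹ = 1 + U₀² sinh²(κa) / [4E(U₀ − E)] = 66.79, so T = 0.0150.

T = 0.0150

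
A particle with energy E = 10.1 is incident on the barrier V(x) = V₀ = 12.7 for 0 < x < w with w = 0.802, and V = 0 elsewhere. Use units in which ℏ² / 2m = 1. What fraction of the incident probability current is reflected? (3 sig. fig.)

E < V₀: inside the barrier ψ ∝ e^{±κx} with κ = √(2m(V₀ − E))/ℏ = 1.612.
κw = 1.293, sinh(κw) = 1.685.
Matching ψ, ψ′ at both faces gives T = [1 + V₀² sinh²(κw) / (4E(V₀ − E))]⁻¹ = 1/5.360 = 0.187.
R = 1 − T = 0.813.

R = 0.813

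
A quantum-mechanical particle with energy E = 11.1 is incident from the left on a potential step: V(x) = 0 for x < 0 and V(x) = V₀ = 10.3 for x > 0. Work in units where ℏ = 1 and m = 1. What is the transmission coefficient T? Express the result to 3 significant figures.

T = 0.667

The wavenumbers are k₁ = √(2mE)/ℏ = 4.712 on the left and k₂ = √(2m(E − V₀))/ℏ = 1.265 on the right.
Continuity of ψ and ψ′ at the step yields the reflection amplitude r = (k₁ − k₂)/(k₁ + k₂) = 0.5767; thus R = |r|² = 0.3326, T = 0.6674.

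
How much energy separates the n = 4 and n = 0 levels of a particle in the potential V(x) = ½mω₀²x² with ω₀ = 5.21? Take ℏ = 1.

E_n = ℏω₀(n + ½), so ΔE = (4 − 0) ℏω₀ = 4 × 5.21 = 20.84.

ΔE = 20.8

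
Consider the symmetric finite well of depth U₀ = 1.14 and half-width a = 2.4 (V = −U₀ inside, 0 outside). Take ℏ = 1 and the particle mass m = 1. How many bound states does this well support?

The dimensionless depth is z₀ = a√(2mU₀)/ℏ = 2.4 × √(2.280) = 3.624.
The even/odd transcendental equations gain one root per π/2 in z₀, giving N = 1 + ⌊2z₀/π⌋ = 1 + ⌊2.307⌋ = 3.

N = 3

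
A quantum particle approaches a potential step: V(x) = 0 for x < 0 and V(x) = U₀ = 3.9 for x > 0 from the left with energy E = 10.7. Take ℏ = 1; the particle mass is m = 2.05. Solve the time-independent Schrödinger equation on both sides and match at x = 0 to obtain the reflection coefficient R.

R = 0.0127

On each side the TISE gives plane waves with k = √(2m(E − V))/ℏ: k₁ = √(2·2.05·10.7) = 6.623, k₂ = √(2·2.05·6.8) = 5.280.
Continuity of ψ and ψ′ at the step yields the reflection amplitude r = (k₁ − k₂)/(k₁ + k₂) = 0.1128; thus R = |r|² = 0.01273, T = 0.9873.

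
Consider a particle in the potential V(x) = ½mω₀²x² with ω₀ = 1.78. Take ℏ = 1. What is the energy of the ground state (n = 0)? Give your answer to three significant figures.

The oscillator eigenvalues are E_n = ℏω₀(n + ½), so E_0 = 1.78 × 0.5 = 0.8900.

E = 0.890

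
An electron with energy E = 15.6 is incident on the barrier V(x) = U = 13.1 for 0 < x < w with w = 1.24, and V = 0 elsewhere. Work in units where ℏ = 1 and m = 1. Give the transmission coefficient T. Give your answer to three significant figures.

T = 0.875

E > U: inside the barrier k₂ = √(2m(E − U))/ℏ = 2.236, k₂w = 2.773.
Matching at both interfaces gives T⁻¹ = 1 + U² sin²(k₂w) / [4E(E − U)] = 1.143, hence T = 0.875.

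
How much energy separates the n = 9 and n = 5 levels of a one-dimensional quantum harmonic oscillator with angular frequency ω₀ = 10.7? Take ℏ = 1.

E_n = ℏω₀(n + ½), so ΔE = (9 − 5) ℏω₀ = 4 × 10.7 = 42.80.

ΔE = 42.8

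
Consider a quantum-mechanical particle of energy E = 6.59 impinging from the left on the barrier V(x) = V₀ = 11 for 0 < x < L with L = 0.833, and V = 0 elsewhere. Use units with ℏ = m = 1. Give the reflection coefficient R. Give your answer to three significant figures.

R = 0.973

Since E < V₀ the interior solution is evanescent with decay constant κ = √(2m(V₀ − E))/ℏ = 2.970.
κL = 2.474, sinh(κL) = 5.892.
Matching ψ, ψ′ at both faces gives T = [1 + V₀² sinh²(κL) / (4E(V₀ − E))]⁻¹ = 1/37.14 = 0.0269.
R = 1 − T = 0.973.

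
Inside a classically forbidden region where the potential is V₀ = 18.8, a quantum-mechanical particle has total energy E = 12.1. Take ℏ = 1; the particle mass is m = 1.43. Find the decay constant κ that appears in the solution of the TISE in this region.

Since E < V₀ the TISE in this region is ψ'' = κ²ψ with κ = √(2m(V₀ − E))/ℏ.
κ = √(2 × 1.43 × 6.7) = 4.377.

κ = 4.38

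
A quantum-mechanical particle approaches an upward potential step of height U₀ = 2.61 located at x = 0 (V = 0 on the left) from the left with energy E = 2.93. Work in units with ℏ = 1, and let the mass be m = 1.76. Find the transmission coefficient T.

The wavenumbers are k₁ = √(2mE)/ℏ = 3.211 on the left and k₂ = √(2m(E − U₀))/ℏ = 1.061 on the right.
Continuity of ψ and ψ′ at the step yields the reflection amplitude r = (k₁ − k₂)/(k₁ + k₂) = 0.5032; thus R = |r|² = 0.2532, T = 0.7468.

T = 0.747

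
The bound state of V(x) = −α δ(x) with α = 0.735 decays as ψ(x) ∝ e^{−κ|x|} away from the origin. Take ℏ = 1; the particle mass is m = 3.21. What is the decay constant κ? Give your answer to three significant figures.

Integrate −(ℏ²/2m)ψ'' − αδ(x)ψ = Eψ from −ε to +ε: the ψ'' term gives ψ'(0⁺) − ψ'(0⁻) and the δ term gives −(2mα/ℏ²)ψ(0).
With ψ ∝ e^{−κ|x|} this yields −2κ = −2mα/ℏ², so κ = mα/ℏ² = 2.359.

κ = 2.36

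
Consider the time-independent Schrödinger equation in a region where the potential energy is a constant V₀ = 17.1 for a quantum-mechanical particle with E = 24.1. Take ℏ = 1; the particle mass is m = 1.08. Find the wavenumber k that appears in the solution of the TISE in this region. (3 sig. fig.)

k = 3.89

With E > V₀ the solution is oscillatory, ψ ∝ e^{±ikx} with k = √(2m(E − V₀))/ℏ.
k = √(2 × 1.08 × 7) = 3.888.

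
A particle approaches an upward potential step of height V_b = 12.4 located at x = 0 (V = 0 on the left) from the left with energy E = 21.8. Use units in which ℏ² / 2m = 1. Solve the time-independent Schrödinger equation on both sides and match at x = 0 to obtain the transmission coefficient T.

On each side the TISE gives plane waves with k = √(2m(E − V))/ℏ: k₁ = √(2·½·21.8) = 4.669, k₂ = √(2·½·9.4) = 3.066.
Continuity of ψ and ψ′ at the step yields the reflection amplitude r = (k₁ − k₂)/(k₁ + k₂) = 0.2073; thus R = |r|² = 0.04295, T = 0.9570.

T = 0.957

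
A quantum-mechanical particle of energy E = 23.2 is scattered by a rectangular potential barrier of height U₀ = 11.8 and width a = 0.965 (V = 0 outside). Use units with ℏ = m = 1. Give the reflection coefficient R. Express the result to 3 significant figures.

E > U₀: inside the barrier k₂ = √(2m(E − U₀))/ℏ = 4.775, k₂a = 4.608.
T = [1 + U₀² sin²(k₂a) / (4E(E − U₀))]⁻¹ = 1/1.130 = 0.885.
R = 1 − T = 0.115.

R = 0.115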